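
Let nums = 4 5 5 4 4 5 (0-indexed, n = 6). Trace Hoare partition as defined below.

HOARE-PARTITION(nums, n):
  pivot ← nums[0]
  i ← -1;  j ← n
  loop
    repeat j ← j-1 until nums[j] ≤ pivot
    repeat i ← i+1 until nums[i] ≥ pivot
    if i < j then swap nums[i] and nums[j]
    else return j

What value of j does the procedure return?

pivot=4
j stops at 4 (4), i stops at 0 (4); swap ⇒ 4 5 5 4 4 5
j stops at 3 (4), i stops at 1 (5); swap ⇒ 4 4 5 5 4 5
j stops at 1, i stops at 2; i≥j ⇒ return 1. nums=4 4 5 5 4 5

1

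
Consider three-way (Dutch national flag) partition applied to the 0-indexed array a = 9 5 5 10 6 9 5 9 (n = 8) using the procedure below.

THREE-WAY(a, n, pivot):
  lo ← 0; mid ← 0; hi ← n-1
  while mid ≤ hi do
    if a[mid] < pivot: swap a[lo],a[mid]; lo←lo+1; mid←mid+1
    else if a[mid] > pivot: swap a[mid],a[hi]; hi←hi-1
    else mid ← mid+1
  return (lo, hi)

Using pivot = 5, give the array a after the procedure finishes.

lo=0 mid=0 hi=7
9>5: swap(0,7), hi=6 ⇒ 9 5 5 10 6 9 5 9
9>5: swap(0,6), hi=5 ⇒ 5 5 5 10 6 9 9 9
5=5: mid=1
5=5: mid=2
5=5: mid=3
10>5: swap(3,5), hi=4 ⇒ 5 5 5 9 6 10 9 9
9>5: swap(3,4), hi=3 ⇒ 5 5 5 6 9 10 9 9
6>5: swap(3,3), hi=2 ⇒ 5 5 5 6 9 10 9 9
done. lo=0 hi=2; a=5 5 5 6 9 10 9 9

5 5 5 6 9 10 9 9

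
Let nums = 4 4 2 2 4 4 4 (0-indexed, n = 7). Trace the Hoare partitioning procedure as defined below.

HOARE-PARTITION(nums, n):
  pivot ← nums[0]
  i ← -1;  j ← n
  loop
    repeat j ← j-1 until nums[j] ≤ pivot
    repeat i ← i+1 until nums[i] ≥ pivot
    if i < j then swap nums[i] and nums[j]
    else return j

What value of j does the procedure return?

pivot = nums[0] = 4; i = -1, j = 7
j→6 (nums[6]=4≤4), i→0 (nums[0]=4≥4); i<j, swap → 4 4 2 2 4 4 4
j→5 (nums[5]=4≤4), i→1 (nums[1]=4≥4); i<j, swap → 4 4 2 2 4 4 4
j→4, i→4; i≥j, return j=4. nums = 4 4 2 2 4 4 4

4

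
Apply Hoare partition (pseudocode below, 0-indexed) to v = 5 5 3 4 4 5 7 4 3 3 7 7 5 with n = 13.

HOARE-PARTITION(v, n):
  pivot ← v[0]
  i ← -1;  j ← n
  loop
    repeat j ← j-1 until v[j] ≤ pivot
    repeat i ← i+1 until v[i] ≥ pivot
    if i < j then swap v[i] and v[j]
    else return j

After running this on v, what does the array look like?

pivot=5
j stops at 12 (5), i stops at 0 (5); swap ⇒ 5 5 3 4 4 5 7 4 3 3 7 7 5
j stops at 9 (3), i stops at 1 (5); swap ⇒ 5 3 3 4 4 5 7 4 3 5 7 7 5
j stops at 8 (3), i stops at 5 (5); swap ⇒ 5 3 3 4 4 3 7 4 5 5 7 7 5
j stops at 7 (4), i stops at 6 (7); swap ⇒ 5 3 3 4 4 3 4 7 5 5 7 7 5
j stops at 6, i stops at 7; i≥j ⇒ return 6. v=5 3 3 4 4 3 4 7 5 5 7 7 5

5 3 3 4 4 3 4 7 5 5 7 7 5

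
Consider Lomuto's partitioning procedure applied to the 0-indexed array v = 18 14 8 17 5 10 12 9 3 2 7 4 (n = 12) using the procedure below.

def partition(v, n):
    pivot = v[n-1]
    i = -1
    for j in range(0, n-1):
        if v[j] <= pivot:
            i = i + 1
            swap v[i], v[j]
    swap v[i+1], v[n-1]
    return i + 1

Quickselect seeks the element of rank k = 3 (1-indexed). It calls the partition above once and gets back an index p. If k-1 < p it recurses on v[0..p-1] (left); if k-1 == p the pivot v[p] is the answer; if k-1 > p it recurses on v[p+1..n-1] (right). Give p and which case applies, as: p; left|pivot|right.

pivot=4, i=-1
j=0: 18>4, skip
j=1: 14>4, skip
j=2: 8>4, skip
j=3: 17>4, skip
j=4: 5>4, skip
j=5: 10>4, skip
j=6: 12>4, skip
j=7: 9>4, skip
j=8: 3≤4, i=0, swap(0,8) ⇒ 3 14 8 17 5 10 12 9 18 2 7 4
j=9: 2≤4, i=1, swap(1,9) ⇒ 3 2 8 17 5 10 12 9 18 14 7 4
j=10: 7>4, skip
swap(2,11) ⇒ 3 2 4 17 5 10 12 9 18 14 7 8; return 2
p = 2; k-1 = 2 == 2 ⇒ pivot

2; pivot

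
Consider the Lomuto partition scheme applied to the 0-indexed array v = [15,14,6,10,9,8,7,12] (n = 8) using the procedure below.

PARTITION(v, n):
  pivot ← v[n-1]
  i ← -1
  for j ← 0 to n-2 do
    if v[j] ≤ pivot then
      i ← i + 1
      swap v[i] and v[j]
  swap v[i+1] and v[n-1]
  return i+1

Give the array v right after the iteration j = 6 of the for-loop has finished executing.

[6,10,9,8,7,14,15,12]

pivot = v[7] = 12; i = -1
j=0: v[0]=15 > 12 → no swap
j=1: v[1]=14 > 12 → no swap
j=2: v[2]=6 ≤ 12 → i=0, swap v[0],v[2] → [6,14,15,10,9,8,7,12]
j=3: v[3]=10 ≤ 12 → i=1, swap v[1],v[3] → [6,10,15,14,9,8,7,12]
j=4: v[4]=9 ≤ 12 → i=2, swap v[2],v[4] → [6,10,9,14,15,8,7,12]
j=5: v[5]=8 ≤ 12 → i=3, swap v[3],v[5] → [6,10,9,8,15,14,7,12]
j=6: v[6]=7 ≤ 12 → i=4, swap v[4],v[6] → [6,10,9,8,7,14,15,12]
(after j=6) v = [6,10,9,8,7,14,15,12]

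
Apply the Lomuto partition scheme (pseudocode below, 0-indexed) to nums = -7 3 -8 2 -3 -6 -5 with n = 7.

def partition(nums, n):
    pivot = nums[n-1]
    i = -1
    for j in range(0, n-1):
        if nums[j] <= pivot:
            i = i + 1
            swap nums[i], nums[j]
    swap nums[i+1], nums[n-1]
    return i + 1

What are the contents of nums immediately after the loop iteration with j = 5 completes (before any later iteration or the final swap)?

-7 -8 -6 2 -3 3 -5

pivot=-5, i=-1
j=0: -7≤-5, i=0, swap(0,0) ⇒ -7 3 -8 2 -3 -6 -5
j=1: 3>-5, skip
j=2: -8≤-5, i=1, swap(1,2) ⇒ -7 -8 3 2 -3 -6 -5
j=3: 2>-5, skip
j=4: -3>-5, skip
j=5: -6≤-5, i=2, swap(2,5) ⇒ -7 -8 -6 2 -3 3 -5
(after j=5) nums = -7 -8 -6 2 -3 3 -5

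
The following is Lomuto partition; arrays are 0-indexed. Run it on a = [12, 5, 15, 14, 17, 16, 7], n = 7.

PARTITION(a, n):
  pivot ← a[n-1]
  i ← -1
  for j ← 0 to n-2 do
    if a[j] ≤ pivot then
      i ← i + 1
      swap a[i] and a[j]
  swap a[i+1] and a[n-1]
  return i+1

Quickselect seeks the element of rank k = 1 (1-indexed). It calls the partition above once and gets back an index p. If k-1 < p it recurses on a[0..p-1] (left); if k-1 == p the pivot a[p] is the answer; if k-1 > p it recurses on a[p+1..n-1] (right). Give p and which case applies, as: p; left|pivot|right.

1; left

pivot=7, i=-1
j=0: 12>7, skip
j=1: 5≤7, i=0, swap(0,1) ⇒ [5, 12, 15, 14, 17, 16, 7]
j=2: 15>7, skip
j=3: 14>7, skip
j=4: 17>7, skip
j=5: 16>7, skip
swap(1,6) ⇒ [5, 7, 15, 14, 17, 16, 12]; return 1
p = 1; k-1 = 0 < 1 ⇒ left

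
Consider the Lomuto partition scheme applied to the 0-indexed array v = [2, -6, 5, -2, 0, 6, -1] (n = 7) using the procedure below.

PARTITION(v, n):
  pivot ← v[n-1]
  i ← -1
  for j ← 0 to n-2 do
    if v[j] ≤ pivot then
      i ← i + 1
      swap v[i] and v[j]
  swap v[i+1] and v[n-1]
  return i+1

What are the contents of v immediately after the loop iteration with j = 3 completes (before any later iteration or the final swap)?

pivot = v[6] = -1; i = -1
j=0: v[0]=2 > -1 → no swap
j=1: v[1]=-6 ≤ -1 → i=0, swap v[0],v[1] → [-6, 2, 5, -2, 0, 6, -1]
j=2: v[2]=5 > -1 → no swap
j=3: v[3]=-2 ≤ -1 → i=1, swap v[1],v[3] → [-6, -2, 5, 2, 0, 6, -1]
(after j=3) v = [-6, -2, 5, 2, 0, 6, -1]

[-6, -2, 5, 2, 0, 6, -1]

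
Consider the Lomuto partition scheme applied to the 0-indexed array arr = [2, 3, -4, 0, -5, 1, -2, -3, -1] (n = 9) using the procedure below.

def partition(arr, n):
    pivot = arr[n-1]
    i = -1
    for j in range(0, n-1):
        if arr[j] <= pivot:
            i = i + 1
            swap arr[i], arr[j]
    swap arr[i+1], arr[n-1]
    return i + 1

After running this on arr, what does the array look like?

pivot = arr[8] = -1; i = -1
j=0: arr[0]=2 > -1 → no swap
j=1: arr[1]=3 > -1 → no swap
j=2: arr[2]=-4 ≤ -1 → i=0, swap arr[0],arr[2] → [-4, 3, 2, 0, -5, 1, -2, -3, -1]
j=3: arr[3]=0 > -1 → no swap
j=4: arr[4]=-5 ≤ -1 → i=1, swap arr[1],arr[4] → [-4, -5, 2, 0, 3, 1, -2, -3, -1]
j=5: arr[5]=1 > -1 → no swap
j=6: arr[6]=-2 ≤ -1 → i=2, swap arr[2],arr[6] → [-4, -5, -2, 0, 3, 1, 2, -3, -1]
j=7: arr[7]=-3 ≤ -1 → i=3, swap arr[3],arr[7] → [-4, -5, -2, -3, 3, 1, 2, 0, -1]
final swap arr[4],arr[8] → [-4, -5, -2, -3, -1, 1, 2, 0, 3]; return 4

[-4, -5, -2, -3, -1, 1, 2, 0, 3]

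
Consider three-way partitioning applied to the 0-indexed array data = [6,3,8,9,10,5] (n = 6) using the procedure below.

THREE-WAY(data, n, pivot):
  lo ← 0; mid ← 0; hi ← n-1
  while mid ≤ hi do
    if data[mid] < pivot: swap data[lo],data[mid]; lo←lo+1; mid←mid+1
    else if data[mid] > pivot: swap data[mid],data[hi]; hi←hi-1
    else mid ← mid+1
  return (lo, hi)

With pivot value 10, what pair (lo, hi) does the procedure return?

(5, 5)

pivot = 10; lo=0, mid=0, hi=5
data[mid]=6<10: swap data[0],data[0]; lo=1,mid=1 → [6,3,8,9,10,5]
data[mid]=3<10: swap data[1],data[1]; lo=2,mid=2 → [6,3,8,9,10,5]
data[mid]=8<10: swap data[2],data[2]; lo=3,mid=3 → [6,3,8,9,10,5]
data[mid]=9<10: swap data[3],data[3]; lo=4,mid=4 → [6,3,8,9,10,5]
data[mid]=10=10: mid=5
data[mid]=5<10: swap data[4],data[5]; lo=5,mid=6 → [6,3,8,9,5,10]
end: lo=5, hi=5; data = [6,3,8,9,5,10]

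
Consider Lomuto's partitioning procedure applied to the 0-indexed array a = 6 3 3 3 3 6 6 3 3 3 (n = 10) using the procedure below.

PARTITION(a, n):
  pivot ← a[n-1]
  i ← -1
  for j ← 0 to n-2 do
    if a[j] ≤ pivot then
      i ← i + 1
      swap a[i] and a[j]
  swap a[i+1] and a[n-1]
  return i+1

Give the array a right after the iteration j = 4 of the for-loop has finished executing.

pivot=3, i=-1
j=0: 6>3, skip
j=1: 3≤3, i=0, swap(0,1) ⇒ 3 6 3 3 3 6 6 3 3 3
j=2: 3≤3, i=1, swap(1,2) ⇒ 3 3 6 3 3 6 6 3 3 3
j=3: 3≤3, i=2, swap(2,3) ⇒ 3 3 3 6 3 6 6 3 3 3
j=4: 3≤3, i=3, swap(3,4) ⇒ 3 3 3 3 6 6 6 3 3 3
(after j=4) a = 3 3 3 3 6 6 6 3 3 3

3 3 3 3 6 6 6 3 3 3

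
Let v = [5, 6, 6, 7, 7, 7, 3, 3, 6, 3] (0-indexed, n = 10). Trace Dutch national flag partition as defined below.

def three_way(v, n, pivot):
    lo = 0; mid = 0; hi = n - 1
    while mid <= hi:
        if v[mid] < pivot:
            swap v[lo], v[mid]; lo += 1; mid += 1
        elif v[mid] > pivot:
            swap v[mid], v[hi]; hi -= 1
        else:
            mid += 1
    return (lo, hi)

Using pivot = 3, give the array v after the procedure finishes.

[3, 3, 3, 7, 7, 7, 6, 6, 6, 5]

pivot = 3; lo=0, mid=0, hi=9
v[mid]=5>3: swap v[0],v[9]; hi=8 → [3, 6, 6, 7, 7, 7, 3, 3, 6, 5]
v[mid]=3=3: mid=1
v[mid]=6>3: swap v[1],v[8]; hi=7 → [3, 6, 6, 7, 7, 7, 3, 3, 6, 5]
v[mid]=6>3: swap v[1],v[7]; hi=6 → [3, 3, 6, 7, 7, 7, 3, 6, 6, 5]
v[mid]=3=3: mid=2
v[mid]=6>3: swap v[2],v[6]; hi=5 → [3, 3, 3, 7, 7, 7, 6, 6, 6, 5]
v[mid]=3=3: mid=3
v[mid]=7>3: swap v[3],v[5]; hi=4 → [3, 3, 3, 7, 7, 7, 6, 6, 6, 5]
v[mid]=7>3: swap v[3],v[4]; hi=3 → [3, 3, 3, 7, 7, 7, 6, 6, 6, 5]
v[mid]=7>3: swap v[3],v[3]; hi=2 → [3, 3, 3, 7, 7, 7, 6, 6, 6, 5]
end: lo=0, hi=2; v = [3, 3, 3, 7, 7, 7, 6, 6, 6, 5]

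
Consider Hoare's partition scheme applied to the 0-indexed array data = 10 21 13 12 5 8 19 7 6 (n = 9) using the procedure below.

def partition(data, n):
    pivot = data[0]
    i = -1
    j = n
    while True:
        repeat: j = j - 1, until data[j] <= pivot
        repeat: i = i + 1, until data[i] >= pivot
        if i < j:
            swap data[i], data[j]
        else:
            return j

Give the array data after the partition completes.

6 7 8 5 12 13 19 21 10

pivot = data[0] = 10; i = -1, j = 9
j→8 (data[8]=6≤10), i→0 (data[0]=10≥10); i<j, swap → 6 21 13 12 5 8 19 7 10
j→7 (data[7]=7≤10), i→1 (data[1]=21≥10); i<j, swap → 6 7 13 12 5 8 19 21 10
j→5 (data[5]=8≤10), i→2 (data[2]=13≥10); i<j, swap → 6 7 8 12 5 13 19 21 10
j→4 (data[4]=5≤10), i→3 (data[3]=12≥10); i<j, swap → 6 7 8 5 12 13 19 21 10
j→3, i→4; i≥j, return j=3. data = 6 7 8 5 12 13 19 21 10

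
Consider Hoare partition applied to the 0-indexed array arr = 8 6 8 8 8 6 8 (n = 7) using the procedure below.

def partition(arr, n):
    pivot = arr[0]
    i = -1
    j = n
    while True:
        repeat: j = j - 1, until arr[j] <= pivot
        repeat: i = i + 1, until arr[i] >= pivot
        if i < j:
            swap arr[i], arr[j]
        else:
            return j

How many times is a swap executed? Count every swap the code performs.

3

pivot=8
j stops at 6 (8), i stops at 0 (8); swap ⇒ 8 6 8 8 8 6 8
j stops at 5 (6), i stops at 2 (8); swap ⇒ 8 6 6 8 8 8 8
j stops at 4 (8), i stops at 3 (8); swap ⇒ 8 6 6 8 8 8 8
j stops at 3, i stops at 4; i≥j ⇒ return 3. arr=8 6 6 8 8 8 8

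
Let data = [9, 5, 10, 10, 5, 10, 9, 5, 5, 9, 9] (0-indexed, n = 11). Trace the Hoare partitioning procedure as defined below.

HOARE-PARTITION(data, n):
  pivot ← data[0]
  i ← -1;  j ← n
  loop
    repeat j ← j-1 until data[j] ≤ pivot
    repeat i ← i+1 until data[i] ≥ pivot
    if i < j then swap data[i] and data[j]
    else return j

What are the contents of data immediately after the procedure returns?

pivot=9
j stops at 10 (9), i stops at 0 (9); swap ⇒ [9, 5, 10, 10, 5, 10, 9, 5, 5, 9, 9]
j stops at 9 (9), i stops at 2 (10); swap ⇒ [9, 5, 9, 10, 5, 10, 9, 5, 5, 10, 9]
j stops at 8 (5), i stops at 3 (10); swap ⇒ [9, 5, 9, 5, 5, 10, 9, 5, 10, 10, 9]
j stops at 7 (5), i stops at 5 (10); swap ⇒ [9, 5, 9, 5, 5, 5, 9, 10, 10, 10, 9]
j stops at 6, i stops at 6; i≥j ⇒ return 6. data=[9, 5, 9, 5, 5, 5, 9, 10, 10, 10, 9]

[9, 5, 9, 5, 5, 5, 9, 10, 10, 10, 9]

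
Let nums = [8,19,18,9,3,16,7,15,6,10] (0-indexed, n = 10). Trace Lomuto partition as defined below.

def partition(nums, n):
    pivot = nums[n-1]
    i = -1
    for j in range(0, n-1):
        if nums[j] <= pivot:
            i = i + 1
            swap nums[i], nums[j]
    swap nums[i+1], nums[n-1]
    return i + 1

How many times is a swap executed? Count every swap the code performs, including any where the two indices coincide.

pivot=10, i=-1
j=0: 8≤10, i=0, swap(0,0) ⇒ [8,19,18,9,3,16,7,15,6,10]
j=1: 19>10, skip
j=2: 18>10, skip
j=3: 9≤10, i=1, swap(1,3) ⇒ [8,9,18,19,3,16,7,15,6,10]
j=4: 3≤10, i=2, swap(2,4) ⇒ [8,9,3,19,18,16,7,15,6,10]
j=5: 16>10, skip
j=6: 7≤10, i=3, swap(3,6) ⇒ [8,9,3,7,18,16,19,15,6,10]
j=7: 15>10, skip
j=8: 6≤10, i=4, swap(4,8) ⇒ [8,9,3,7,6,16,19,15,18,10]
swap(5,9) ⇒ [8,9,3,7,6,10,19,15,18,16]; return 5

6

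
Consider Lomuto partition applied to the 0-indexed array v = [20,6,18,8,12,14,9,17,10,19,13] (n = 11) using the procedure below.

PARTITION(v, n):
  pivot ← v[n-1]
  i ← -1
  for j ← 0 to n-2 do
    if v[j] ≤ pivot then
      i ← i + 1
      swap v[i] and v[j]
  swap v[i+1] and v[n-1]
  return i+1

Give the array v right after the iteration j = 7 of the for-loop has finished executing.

pivot = v[10] = 13; i = -1
j=0: v[0]=20 > 13 → no swap
j=1: v[1]=6 ≤ 13 → i=0, swap v[0],v[1] → [6,20,18,8,12,14,9,17,10,19,13]
j=2: v[2]=18 > 13 → no swap
j=3: v[3]=8 ≤ 13 → i=1, swap v[1],v[3] → [6,8,18,20,12,14,9,17,10,19,13]
j=4: v[4]=12 ≤ 13 → i=2, swap v[2],v[4] → [6,8,12,20,18,14,9,17,10,19,13]
j=5: v[5]=14 > 13 → no swap
j=6: v[6]=9 ≤ 13 → i=3, swap v[3],v[6] → [6,8,12,9,18,14,20,17,10,19,13]
j=7: v[7]=17 > 13 → no swap
(after j=7) v = [6,8,12,9,18,14,20,17,10,19,13]

[6,8,12,9,18,14,20,17,10,19,13]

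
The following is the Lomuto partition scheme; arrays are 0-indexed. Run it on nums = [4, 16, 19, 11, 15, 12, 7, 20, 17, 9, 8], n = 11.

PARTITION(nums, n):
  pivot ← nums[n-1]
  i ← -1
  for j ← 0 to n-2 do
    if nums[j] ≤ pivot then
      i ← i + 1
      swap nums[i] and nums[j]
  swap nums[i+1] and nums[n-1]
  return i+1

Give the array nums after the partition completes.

pivot=8, i=-1
j=0: 4≤8, i=0, swap(0,0) ⇒ [4, 16, 19, 11, 15, 12, 7, 20, 17, 9, 8]
j=1: 16>8, skip
j=2: 19>8, skip
j=3: 11>8, skip
j=4: 15>8, skip
j=5: 12>8, skip
j=6: 7≤8, i=1, swap(1,6) ⇒ [4, 7, 19, 11, 15, 12, 16, 20, 17, 9, 8]
j=7: 20>8, skip
j=8: 17>8, skip
j=9: 9>8, skip
swap(2,10) ⇒ [4, 7, 8, 11, 15, 12, 16, 20, 17, 9, 19]; return 2

[4, 7, 8, 11, 15, 12, 16, 20, 17, 9, 19]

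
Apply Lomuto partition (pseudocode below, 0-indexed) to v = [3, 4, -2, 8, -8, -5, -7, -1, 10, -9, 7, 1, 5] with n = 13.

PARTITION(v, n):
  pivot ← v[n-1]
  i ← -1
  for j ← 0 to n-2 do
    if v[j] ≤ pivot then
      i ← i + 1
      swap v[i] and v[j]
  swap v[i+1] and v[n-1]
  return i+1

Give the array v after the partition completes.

pivot = v[12] = 5; i = -1
j=0: v[0]=3 ≤ 5 → i=0, swap v[0],v[0] (no change) → [3, 4, -2, 8, -8, -5, -7, -1, 10, -9, 7, 1, 5]
j=1: v[1]=4 ≤ 5 → i=1, swap v[1],v[1] (no change) → [3, 4, -2, 8, -8, -5, -7, -1, 10, -9, 7, 1, 5]
j=2: v[2]=-2 ≤ 5 → i=2, swap v[2],v[2] (no change) → [3, 4, -2, 8, -8, -5, -7, -1, 10, -9, 7, 1, 5]
j=3: v[3]=8 > 5 → no swap
j=4: v[4]=-8 ≤ 5 → i=3, swap v[3],v[4] → [3, 4, -2, -8, 8, -5, -7, -1, 10, -9, 7, 1, 5]
j=5: v[5]=-5 ≤ 5 → i=4, swap v[4],v[5] → [3, 4, -2, -8, -5, 8, -7, -1, 10, -9, 7, 1, 5]
j=6: v[6]=-7 ≤ 5 → i=5, swap v[5],v[6] → [3, 4, -2, -8, -5, -7, 8, -1, 10, -9, 7, 1, 5]
j=7: v[7]=-1 ≤ 5 → i=6, swap v[6],v[7] → [3, 4, -2, -8, -5, -7, -1, 8, 10, -9, 7, 1, 5]
j=8: v[8]=10 > 5 → no swap
j=9: v[9]=-9 ≤ 5 → i=7, swap v[7],v[9] → [3, 4, -2, -8, -5, -7, -1, -9, 10, 8, 7, 1, 5]
j=10: v[10]=7 > 5 → no swap
j=11: v[11]=1 ≤ 5 → i=8, swap v[8],v[11] → [3, 4, -2, -8, -5, -7, -1, -9, 1, 8, 7, 10, 5]
final swap v[9],v[12] → [3, 4, -2, -8, -5, -7, -1, -9, 1, 5, 7, 10, 8]; return 9

[3, 4, -2, -8, -5, -7, -1, -9, 1, 5, 7, 10, 8]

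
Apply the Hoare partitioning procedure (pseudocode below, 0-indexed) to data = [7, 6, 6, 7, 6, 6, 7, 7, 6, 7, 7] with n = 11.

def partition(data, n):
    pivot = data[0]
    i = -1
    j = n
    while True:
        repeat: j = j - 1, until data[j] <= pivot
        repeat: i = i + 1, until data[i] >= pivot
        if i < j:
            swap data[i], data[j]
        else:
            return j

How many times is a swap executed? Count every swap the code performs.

3

pivot=7
j stops at 10 (7), i stops at 0 (7); swap ⇒ [7, 6, 6, 7, 6, 6, 7, 7, 6, 7, 7]
j stops at 9 (7), i stops at 3 (7); swap ⇒ [7, 6, 6, 7, 6, 6, 7, 7, 6, 7, 7]
j stops at 8 (6), i stops at 6 (7); swap ⇒ [7, 6, 6, 7, 6, 6, 6, 7, 7, 7, 7]
j stops at 7, i stops at 7; i≥j ⇒ return 7. data=[7, 6, 6, 7, 6, 6, 6, 7, 7, 7, 7]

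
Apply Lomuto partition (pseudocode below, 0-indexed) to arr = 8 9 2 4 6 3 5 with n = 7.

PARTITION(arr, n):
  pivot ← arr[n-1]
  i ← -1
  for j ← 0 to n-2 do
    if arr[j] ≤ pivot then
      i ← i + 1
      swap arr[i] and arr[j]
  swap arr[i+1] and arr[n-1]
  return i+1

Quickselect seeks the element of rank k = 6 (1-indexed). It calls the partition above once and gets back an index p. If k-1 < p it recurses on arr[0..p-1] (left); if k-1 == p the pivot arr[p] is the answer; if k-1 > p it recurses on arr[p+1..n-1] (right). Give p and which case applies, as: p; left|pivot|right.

pivot=5, i=-1
j=0: 8>5, skip
j=1: 9>5, skip
j=2: 2≤5, i=0, swap(0,2) ⇒ 2 9 8 4 6 3 5
j=3: 4≤5, i=1, swap(1,3) ⇒ 2 4 8 9 6 3 5
j=4: 6>5, skip
j=5: 3≤5, i=2, swap(2,5) ⇒ 2 4 3 9 6 8 5
swap(3,6) ⇒ 2 4 3 5 6 8 9; return 3
p = 3; k-1 = 5 > 3 ⇒ right

3; right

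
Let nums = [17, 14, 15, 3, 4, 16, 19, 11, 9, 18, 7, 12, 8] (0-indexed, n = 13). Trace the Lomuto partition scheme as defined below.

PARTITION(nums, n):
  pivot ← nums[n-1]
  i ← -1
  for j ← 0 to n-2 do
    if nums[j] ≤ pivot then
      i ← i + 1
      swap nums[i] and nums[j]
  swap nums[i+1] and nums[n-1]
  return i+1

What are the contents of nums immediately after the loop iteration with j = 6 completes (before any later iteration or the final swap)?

pivot = nums[12] = 8; i = -1
j=0: nums[0]=17 > 8 → no swap
j=1: nums[1]=14 > 8 → no swap
j=2: nums[2]=15 > 8 → no swap
j=3: nums[3]=3 ≤ 8 → i=0, swap nums[0],nums[3] → [3, 14, 15, 17, 4, 16, 19, 11, 9, 18, 7, 12, 8]
j=4: nums[4]=4 ≤ 8 → i=1, swap nums[1],nums[4] → [3, 4, 15, 17, 14, 16, 19, 11, 9, 18, 7, 12, 8]
j=5: nums[5]=16 > 8 → no swap
j=6: nums[6]=19 > 8 → no swap
(after j=6) nums = [3, 4, 15, 17, 14, 16, 19, 11, 9, 18, 7, 12, 8]

[3, 4, 15, 17, 14, 16, 19, 11, 9, 18, 7, 12, 8]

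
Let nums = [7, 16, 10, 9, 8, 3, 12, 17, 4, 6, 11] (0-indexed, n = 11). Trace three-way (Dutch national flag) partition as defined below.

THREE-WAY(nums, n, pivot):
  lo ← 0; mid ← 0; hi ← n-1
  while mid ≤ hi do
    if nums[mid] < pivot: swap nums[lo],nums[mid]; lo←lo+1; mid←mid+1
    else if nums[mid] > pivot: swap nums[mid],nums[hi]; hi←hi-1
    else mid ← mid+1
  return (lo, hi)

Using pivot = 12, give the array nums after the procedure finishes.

pivot = 12; lo=0, mid=0, hi=10
nums[mid]=7<12: swap nums[0],nums[0]; lo=1,mid=1 → [7, 16, 10, 9, 8, 3, 12, 17, 4, 6, 11]
nums[mid]=16>12: swap nums[1],nums[10]; hi=9 → [7, 11, 10, 9, 8, 3, 12, 17, 4, 6, 16]
nums[mid]=11<12: swap nums[1],nums[1]; lo=2,mid=2 → [7, 11, 10, 9, 8, 3, 12, 17, 4, 6, 16]
nums[mid]=10<12: swap nums[2],nums[2]; lo=3,mid=3 → [7, 11, 10, 9, 8, 3, 12, 17, 4, 6, 16]
nums[mid]=9<12: swap nums[3],nums[3]; lo=4,mid=4 → [7, 11, 10, 9, 8, 3, 12, 17, 4, 6, 16]
nums[mid]=8<12: swap nums[4],nums[4]; lo=5,mid=5 → [7, 11, 10, 9, 8, 3, 12, 17, 4, 6, 16]
nums[mid]=3<12: swap nums[5],nums[5]; lo=6,mid=6 → [7, 11, 10, 9, 8, 3, 12, 17, 4, 6, 16]
nums[mid]=12=12: mid=7
nums[mid]=17>12: swap nums[7],nums[9]; hi=8 → [7, 11, 10, 9, 8, 3, 12, 6, 4, 17, 16]
nums[mid]=6<12: swap nums[6],nums[7]; lo=7,mid=8 → [7, 11, 10, 9, 8, 3, 6, 12, 4, 17, 16]
nums[mid]=4<12: swap nums[7],nums[8]; lo=8,mid=9 → [7, 11, 10, 9, 8, 3, 6, 4, 12, 17, 16]
end: lo=8, hi=8; nums = [7, 11, 10, 9, 8, 3, 6, 4, 12, 17, 16]

[7, 11, 10, 9, 8, 3, 6, 4, 12, 17, 16]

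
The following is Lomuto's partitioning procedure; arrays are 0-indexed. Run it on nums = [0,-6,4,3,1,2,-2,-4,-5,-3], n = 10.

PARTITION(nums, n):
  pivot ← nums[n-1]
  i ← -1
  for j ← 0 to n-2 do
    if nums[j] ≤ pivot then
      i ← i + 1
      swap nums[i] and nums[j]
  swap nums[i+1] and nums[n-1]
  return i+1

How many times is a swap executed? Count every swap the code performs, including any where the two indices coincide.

pivot = nums[9] = -3; i = -1
j=0: nums[0]=0 > -3 → no swap
j=1: nums[1]=-6 ≤ -3 → i=0, swap nums[0],nums[1] → [-6,0,4,3,1,2,-2,-4,-5,-3]
j=2: nums[2]=4 > -3 → no swap
j=3: nums[3]=3 > -3 → no swap
j=4: nums[4]=1 > -3 → no swap
j=5: nums[5]=2 > -3 → no swap
j=6: nums[6]=-2 > -3 → no swap
j=7: nums[7]=-4 ≤ -3 → i=1, swap nums[1],nums[7] → [-6,-4,4,3,1,2,-2,0,-5,-3]
j=8: nums[8]=-5 ≤ -3 → i=2, swap nums[2],nums[8] → [-6,-4,-5,3,1,2,-2,0,4,-3]
final swap nums[3],nums[9] → [-6,-4,-5,-3,1,2,-2,0,4,3]; return 3

4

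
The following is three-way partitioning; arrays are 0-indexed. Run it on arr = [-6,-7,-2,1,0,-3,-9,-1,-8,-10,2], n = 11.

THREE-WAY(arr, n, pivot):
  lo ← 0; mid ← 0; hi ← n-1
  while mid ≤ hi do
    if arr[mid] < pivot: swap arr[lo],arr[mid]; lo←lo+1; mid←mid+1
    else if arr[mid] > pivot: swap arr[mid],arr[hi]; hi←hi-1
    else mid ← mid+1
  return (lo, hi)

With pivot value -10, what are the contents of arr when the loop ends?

pivot = -10; lo=0, mid=0, hi=10
arr[mid]=-6>-10: swap arr[0],arr[10]; hi=9 → [2,-7,-2,1,0,-3,-9,-1,-8,-10,-6]
arr[mid]=2>-10: swap arr[0],arr[9]; hi=8 → [-10,-7,-2,1,0,-3,-9,-1,-8,2,-6]
arr[mid]=-10=-10: mid=1
arr[mid]=-7>-10: swap arr[1],arr[8]; hi=7 → [-10,-8,-2,1,0,-3,-9,-1,-7,2,-6]
arr[mid]=-8>-10: swap arr[1],arr[7]; hi=6 → [-10,-1,-2,1,0,-3,-9,-8,-7,2,-6]
arr[mid]=-1>-10: swap arr[1],arr[6]; hi=5 → [-10,-9,-2,1,0,-3,-1,-8,-7,2,-6]
arr[mid]=-9>-10: swap arr[1],arr[5]; hi=4 → [-10,-3,-2,1,0,-9,-1,-8,-7,2,-6]
arr[mid]=-3>-10: swap arr[1],arr[4]; hi=3 → [-10,0,-2,1,-3,-9,-1,-8,-7,2,-6]
arr[mid]=0>-10: swap arr[1],arr[3]; hi=2 → [-10,1,-2,0,-3,-9,-1,-8,-7,2,-6]
arr[mid]=1>-10: swap arr[1],arr[2]; hi=1 → [-10,-2,1,0,-3,-9,-1,-8,-7,2,-6]
arr[mid]=-2>-10: swap arr[1],arr[1]; hi=0 → [-10,-2,1,0,-3,-9,-1,-8,-7,2,-6]
end: lo=0, hi=0; arr = [-10,-2,1,0,-3,-9,-1,-8,-7,2,-6]

[-10,-2,1,0,-3,-9,-1,-8,-7,2,-6]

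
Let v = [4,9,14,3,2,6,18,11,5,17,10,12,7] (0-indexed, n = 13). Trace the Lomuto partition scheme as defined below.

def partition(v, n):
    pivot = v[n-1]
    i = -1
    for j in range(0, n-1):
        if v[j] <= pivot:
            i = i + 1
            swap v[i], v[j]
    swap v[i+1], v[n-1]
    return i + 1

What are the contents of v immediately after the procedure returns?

[4,3,2,6,5,7,18,11,14,17,10,12,9]

pivot=7, i=-1
j=0: 4≤7, i=0, swap(0,0) ⇒ [4,9,14,3,2,6,18,11,5,17,10,12,7]
j=1: 9>7, skip
j=2: 14>7, skip
j=3: 3≤7, i=1, swap(1,3) ⇒ [4,3,14,9,2,6,18,11,5,17,10,12,7]
j=4: 2≤7, i=2, swap(2,4) ⇒ [4,3,2,9,14,6,18,11,5,17,10,12,7]
j=5: 6≤7, i=3, swap(3,5) ⇒ [4,3,2,6,14,9,18,11,5,17,10,12,7]
j=6: 18>7, skip
j=7: 11>7, skip
j=8: 5≤7, i=4, swap(4,8) ⇒ [4,3,2,6,5,9,18,11,14,17,10,12,7]
j=9: 17>7, skip
j=10: 10>7, skip
j=11: 12>7, skip
swap(5,12) ⇒ [4,3,2,6,5,7,18,11,14,17,10,12,9]; return 5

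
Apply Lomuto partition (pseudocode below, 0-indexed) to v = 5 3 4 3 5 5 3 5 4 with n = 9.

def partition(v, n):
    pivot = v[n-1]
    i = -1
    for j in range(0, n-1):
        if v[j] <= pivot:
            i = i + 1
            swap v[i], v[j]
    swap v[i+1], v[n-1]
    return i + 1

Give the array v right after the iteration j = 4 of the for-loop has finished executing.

3 4 3 5 5 5 3 5 4

pivot = v[8] = 4; i = -1
j=0: v[0]=5 > 4 → no swap
j=1: v[1]=3 ≤ 4 → i=0, swap v[0],v[1] → 3 5 4 3 5 5 3 5 4
j=2: v[2]=4 ≤ 4 → i=1, swap v[1],v[2] → 3 4 5 3 5 5 3 5 4
j=3: v[3]=3 ≤ 4 → i=2, swap v[2],v[3] → 3 4 3 5 5 5 3 5 4
j=4: v[4]=5 > 4 → no swap
(after j=4) v = 3 4 3 5 5 5 3 5 4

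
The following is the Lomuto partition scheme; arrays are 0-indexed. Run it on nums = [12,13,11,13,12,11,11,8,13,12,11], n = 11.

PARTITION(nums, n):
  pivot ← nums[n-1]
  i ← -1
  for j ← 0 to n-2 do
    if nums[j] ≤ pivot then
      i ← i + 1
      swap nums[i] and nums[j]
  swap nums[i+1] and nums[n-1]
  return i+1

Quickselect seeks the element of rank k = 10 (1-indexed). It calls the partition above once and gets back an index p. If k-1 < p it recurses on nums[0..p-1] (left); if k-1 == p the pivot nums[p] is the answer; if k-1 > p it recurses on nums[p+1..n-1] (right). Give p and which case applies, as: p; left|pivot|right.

pivot = nums[10] = 11; i = -1
j=0: nums[0]=12 > 11 → no swap
j=1: nums[1]=13 > 11 → no swap
j=2: nums[2]=11 ≤ 11 → i=0, swap nums[0],nums[2] → [11,13,12,13,12,11,11,8,13,12,11]
j=3: nums[3]=13 > 11 → no swap
j=4: nums[4]=12 > 11 → no swap
j=5: nums[5]=11 ≤ 11 → i=1, swap nums[1],nums[5] → [11,11,12,13,12,13,11,8,13,12,11]
j=6: nums[6]=11 ≤ 11 → i=2, swap nums[2],nums[6] → [11,11,11,13,12,13,12,8,13,12,11]
j=7: nums[7]=8 ≤ 11 → i=3, swap nums[3],nums[7] → [11,11,11,8,12,13,12,13,13,12,11]
j=8: nums[8]=13 > 11 → no swap
j=9: nums[9]=12 > 11 → no swap
final swap nums[4],nums[10] → [11,11,11,8,11,13,12,13,13,12,12]; return 4
p = 4; k-1 = 9 > 4 ⇒ right

4; right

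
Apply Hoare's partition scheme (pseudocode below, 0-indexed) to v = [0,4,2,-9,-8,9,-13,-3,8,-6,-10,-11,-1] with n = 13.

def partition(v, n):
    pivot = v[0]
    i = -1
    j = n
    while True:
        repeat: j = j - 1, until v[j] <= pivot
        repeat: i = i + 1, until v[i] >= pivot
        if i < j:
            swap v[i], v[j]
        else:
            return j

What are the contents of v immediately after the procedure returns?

pivot = v[0] = 0; i = -1, j = 13
j→12 (v[12]=-1≤0), i→0 (v[0]=0≥0); i<j, swap → [-1,4,2,-9,-8,9,-13,-3,8,-6,-10,-11,0]
j→11 (v[11]=-11≤0), i→1 (v[1]=4≥0); i<j, swap → [-1,-11,2,-9,-8,9,-13,-3,8,-6,-10,4,0]
j→10 (v[10]=-10≤0), i→2 (v[2]=2≥0); i<j, swap → [-1,-11,-10,-9,-8,9,-13,-3,8,-6,2,4,0]
j→9 (v[9]=-6≤0), i→5 (v[5]=9≥0); i<j, swap → [-1,-11,-10,-9,-8,-6,-13,-3,8,9,2,4,0]
j→7, i→8; i≥j, return j=7. v = [-1,-11,-10,-9,-8,-6,-13,-3,8,9,2,4,0]

[-1,-11,-10,-9,-8,-6,-13,-3,8,9,2,4,0]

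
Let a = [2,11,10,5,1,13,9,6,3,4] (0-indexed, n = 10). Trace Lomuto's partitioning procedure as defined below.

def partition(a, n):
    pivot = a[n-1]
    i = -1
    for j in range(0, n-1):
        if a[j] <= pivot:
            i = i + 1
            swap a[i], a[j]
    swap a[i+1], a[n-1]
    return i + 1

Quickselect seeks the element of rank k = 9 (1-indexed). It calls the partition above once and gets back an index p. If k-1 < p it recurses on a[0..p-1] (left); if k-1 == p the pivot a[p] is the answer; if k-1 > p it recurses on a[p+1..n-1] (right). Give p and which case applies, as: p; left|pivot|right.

pivot=4, i=-1
j=0: 2≤4, i=0, swap(0,0) ⇒ [2,11,10,5,1,13,9,6,3,4]
j=1: 11>4, skip
j=2: 10>4, skip
j=3: 5>4, skip
j=4: 1≤4, i=1, swap(1,4) ⇒ [2,1,10,5,11,13,9,6,3,4]
j=5: 13>4, skip
j=6: 9>4, skip
j=7: 6>4, skip
j=8: 3≤4, i=2, swap(2,8) ⇒ [2,1,3,5,11,13,9,6,10,4]
swap(3,9) ⇒ [2,1,3,4,11,13,9,6,10,5]; return 3
p = 3; k-1 = 8 > 3 ⇒ right

3; right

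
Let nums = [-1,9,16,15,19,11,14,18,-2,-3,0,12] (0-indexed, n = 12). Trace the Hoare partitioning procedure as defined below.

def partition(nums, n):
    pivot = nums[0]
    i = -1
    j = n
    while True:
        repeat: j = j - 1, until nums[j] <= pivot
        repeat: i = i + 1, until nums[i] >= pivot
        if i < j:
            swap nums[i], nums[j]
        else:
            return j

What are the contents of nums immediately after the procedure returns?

[-3,-2,16,15,19,11,14,18,9,-1,0,12]

pivot=-1
j stops at 9 (-3), i stops at 0 (-1); swap ⇒ [-3,9,16,15,19,11,14,18,-2,-1,0,12]
j stops at 8 (-2), i stops at 1 (9); swap ⇒ [-3,-2,16,15,19,11,14,18,9,-1,0,12]
j stops at 1, i stops at 2; i≥j ⇒ return 1. nums=[-3,-2,16,15,19,11,14,18,9,-1,0,12]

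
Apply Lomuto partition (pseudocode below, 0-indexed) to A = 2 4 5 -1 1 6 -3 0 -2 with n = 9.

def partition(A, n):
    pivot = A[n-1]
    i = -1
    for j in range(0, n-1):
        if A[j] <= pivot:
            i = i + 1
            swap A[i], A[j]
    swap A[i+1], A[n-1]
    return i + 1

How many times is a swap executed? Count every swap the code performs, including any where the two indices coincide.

pivot = A[8] = -2; i = -1
j=0: A[0]=2 > -2 → no swap
j=1: A[1]=4 > -2 → no swap
j=2: A[2]=5 > -2 → no swap
j=3: A[3]=-1 > -2 → no swap
j=4: A[4]=1 > -2 → no swap
j=5: A[5]=6 > -2 → no swap
j=6: A[6]=-3 ≤ -2 → i=0, swap A[0],A[6] → -3 4 5 -1 1 6 2 0 -2
j=7: A[7]=0 > -2 → no swap
final swap A[1],A[8] → -3 -2 5 -1 1 6 2 0 4; return 1

2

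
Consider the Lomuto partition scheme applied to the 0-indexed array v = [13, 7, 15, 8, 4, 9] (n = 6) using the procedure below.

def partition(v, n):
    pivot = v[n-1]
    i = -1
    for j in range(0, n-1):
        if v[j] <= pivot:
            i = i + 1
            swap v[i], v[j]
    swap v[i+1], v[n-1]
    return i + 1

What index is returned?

pivot=9, i=-1
j=0: 13>9, skip
j=1: 7≤9, i=0, swap(0,1) ⇒ [7, 13, 15, 8, 4, 9]
j=2: 15>9, skip
j=3: 8≤9, i=1, swap(1,3) ⇒ [7, 8, 15, 13, 4, 9]
j=4: 4≤9, i=2, swap(2,4) ⇒ [7, 8, 4, 13, 15, 9]
swap(3,5) ⇒ [7, 8, 4, 9, 15, 13]; return 3

3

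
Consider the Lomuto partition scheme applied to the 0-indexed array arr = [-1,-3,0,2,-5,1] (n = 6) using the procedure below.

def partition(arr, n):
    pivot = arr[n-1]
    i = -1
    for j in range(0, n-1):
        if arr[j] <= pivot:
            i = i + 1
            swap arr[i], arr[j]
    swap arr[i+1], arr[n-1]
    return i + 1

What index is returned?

4

pivot = arr[5] = 1; i = -1
j=0: arr[0]=-1 ≤ 1 → i=0, swap arr[0],arr[0] (no change) → [-1,-3,0,2,-5,1]
j=1: arr[1]=-3 ≤ 1 → i=1, swap arr[1],arr[1] (no change) → [-1,-3,0,2,-5,1]
j=2: arr[2]=0 ≤ 1 → i=2, swap arr[2],arr[2] (no change) → [-1,-3,0,2,-5,1]
j=3: arr[3]=2 > 1 → no swap
j=4: arr[4]=-5 ≤ 1 → i=3, swap arr[3],arr[4] → [-1,-3,0,-5,2,1]
final swap arr[4],arr[5] → [-1,-3,0,-5,1,2]; return 4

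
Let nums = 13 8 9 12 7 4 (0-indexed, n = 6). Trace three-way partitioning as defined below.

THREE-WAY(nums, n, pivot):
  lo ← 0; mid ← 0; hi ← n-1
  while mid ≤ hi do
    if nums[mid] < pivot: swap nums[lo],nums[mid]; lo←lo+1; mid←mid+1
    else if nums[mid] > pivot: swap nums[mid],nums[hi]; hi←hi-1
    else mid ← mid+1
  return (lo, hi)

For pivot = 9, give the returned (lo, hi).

pivot = 9; lo=0, mid=0, hi=5
nums[mid]=13>9: swap nums[0],nums[5]; hi=4 → 4 8 9 12 7 13
nums[mid]=4<9: swap nums[0],nums[0]; lo=1,mid=1 → 4 8 9 12 7 13
nums[mid]=8<9: swap nums[1],nums[1]; lo=2,mid=2 → 4 8 9 12 7 13
nums[mid]=9=9: mid=3
nums[mid]=12>9: swap nums[3],nums[4]; hi=3 → 4 8 9 7 12 13
nums[mid]=7<9: swap nums[2],nums[3]; lo=3,mid=4 → 4 8 7 9 12 13
end: lo=3, hi=3; nums = 4 8 7 9 12 13

(3, 3)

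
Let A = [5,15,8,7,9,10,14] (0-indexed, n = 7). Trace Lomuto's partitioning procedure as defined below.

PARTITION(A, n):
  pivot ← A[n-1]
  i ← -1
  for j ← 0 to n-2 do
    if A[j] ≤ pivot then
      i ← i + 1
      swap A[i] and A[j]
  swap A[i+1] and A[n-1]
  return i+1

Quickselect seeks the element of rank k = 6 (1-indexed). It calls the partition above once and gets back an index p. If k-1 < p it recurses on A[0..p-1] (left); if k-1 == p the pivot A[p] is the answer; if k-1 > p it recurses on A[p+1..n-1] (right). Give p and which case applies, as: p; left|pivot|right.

5; pivot

pivot=14, i=-1
j=0: 5≤14, i=0, swap(0,0) ⇒ [5,15,8,7,9,10,14]
j=1: 15>14, skip
j=2: 8≤14, i=1, swap(1,2) ⇒ [5,8,15,7,9,10,14]
j=3: 7≤14, i=2, swap(2,3) ⇒ [5,8,7,15,9,10,14]
j=4: 9≤14, i=3, swap(3,4) ⇒ [5,8,7,9,15,10,14]
j=5: 10≤14, i=4, swap(4,5) ⇒ [5,8,7,9,10,15,14]
swap(5,6) ⇒ [5,8,7,9,10,14,15]; return 5
p = 5; k-1 = 5 == 5 ⇒ pivot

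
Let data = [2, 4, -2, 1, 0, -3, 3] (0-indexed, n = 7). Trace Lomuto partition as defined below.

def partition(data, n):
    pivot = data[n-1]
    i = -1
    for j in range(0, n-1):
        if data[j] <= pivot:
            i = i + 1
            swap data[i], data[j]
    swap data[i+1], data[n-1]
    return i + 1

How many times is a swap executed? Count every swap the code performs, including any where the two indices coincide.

6

pivot = data[6] = 3; i = -1
j=0: data[0]=2 ≤ 3 → i=0, swap data[0],data[0] (no change) → [2, 4, -2, 1, 0, -3, 3]
j=1: data[1]=4 > 3 → no swap
j=2: data[2]=-2 ≤ 3 → i=1, swap data[1],data[2] → [2, -2, 4, 1, 0, -3, 3]
j=3: data[3]=1 ≤ 3 → i=2, swap data[2],data[3] → [2, -2, 1, 4, 0, -3, 3]
j=4: data[4]=0 ≤ 3 → i=3, swap data[3],data[4] → [2, -2, 1, 0, 4, -3, 3]
j=5: data[5]=-3 ≤ 3 → i=4, swap data[4],data[5] → [2, -2, 1, 0, -3, 4, 3]
final swap data[5],data[6] → [2, -2, 1, 0, -3, 3, 4]; return 5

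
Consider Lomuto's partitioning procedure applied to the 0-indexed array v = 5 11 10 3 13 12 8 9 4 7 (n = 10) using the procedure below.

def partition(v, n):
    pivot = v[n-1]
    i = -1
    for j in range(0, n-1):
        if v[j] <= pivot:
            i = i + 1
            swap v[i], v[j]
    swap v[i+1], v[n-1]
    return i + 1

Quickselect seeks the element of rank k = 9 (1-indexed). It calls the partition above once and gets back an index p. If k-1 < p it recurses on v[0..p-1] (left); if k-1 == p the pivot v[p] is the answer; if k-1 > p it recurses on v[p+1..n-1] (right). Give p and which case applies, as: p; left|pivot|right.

3; right

pivot=7, i=-1
j=0: 5≤7, i=0, swap(0,0) ⇒ 5 11 10 3 13 12 8 9 4 7
j=1: 11>7, skip
j=2: 10>7, skip
j=3: 3≤7, i=1, swap(1,3) ⇒ 5 3 10 11 13 12 8 9 4 7
j=4: 13>7, skip
j=5: 12>7, skip
j=6: 8>7, skip
j=7: 9>7, skip
j=8: 4≤7, i=2, swap(2,8) ⇒ 5 3 4 11 13 12 8 9 10 7
swap(3,9) ⇒ 5 3 4 7 13 12 8 9 10 11; return 3
p = 3; k-1 = 8 > 3 ⇒ right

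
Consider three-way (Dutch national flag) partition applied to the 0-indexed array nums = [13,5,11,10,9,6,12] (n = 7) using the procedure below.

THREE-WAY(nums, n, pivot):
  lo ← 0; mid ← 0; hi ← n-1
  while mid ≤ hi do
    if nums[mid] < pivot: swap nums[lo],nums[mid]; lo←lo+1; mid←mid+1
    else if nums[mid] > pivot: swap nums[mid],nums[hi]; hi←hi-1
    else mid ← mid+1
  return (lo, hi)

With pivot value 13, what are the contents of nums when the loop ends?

lo=0 mid=0 hi=6
13=13: mid=1
5<13: swap(0,1), lo=1 mid=2 ⇒ [5,13,11,10,9,6,12]
11<13: swap(1,2), lo=2 mid=3 ⇒ [5,11,13,10,9,6,12]
10<13: swap(2,3), lo=3 mid=4 ⇒ [5,11,10,13,9,6,12]
9<13: swap(3,4), lo=4 mid=5 ⇒ [5,11,10,9,13,6,12]
6<13: swap(4,5), lo=5 mid=6 ⇒ [5,11,10,9,6,13,12]
12<13: swap(5,6), lo=6 mid=7 ⇒ [5,11,10,9,6,12,13]
done. lo=6 hi=6; nums=[5,11,10,9,6,12,13]

[5,11,10,9,6,12,13]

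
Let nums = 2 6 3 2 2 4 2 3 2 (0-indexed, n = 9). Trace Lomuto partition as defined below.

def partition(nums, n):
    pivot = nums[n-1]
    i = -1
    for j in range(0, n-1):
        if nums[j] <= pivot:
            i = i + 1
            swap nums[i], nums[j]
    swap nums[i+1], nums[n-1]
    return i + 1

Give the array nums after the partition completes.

2 2 2 2 2 4 6 3 3

pivot=2, i=-1
j=0: 2≤2, i=0, swap(0,0) ⇒ 2 6 3 2 2 4 2 3 2
j=1: 6>2, skip
j=2: 3>2, skip
j=3: 2≤2, i=1, swap(1,3) ⇒ 2 2 3 6 2 4 2 3 2
j=4: 2≤2, i=2, swap(2,4) ⇒ 2 2 2 6 3 4 2 3 2
j=5: 4>2, skip
j=6: 2≤2, i=3, swap(3,6) ⇒ 2 2 2 2 3 4 6 3 2
j=7: 3>2, skip
swap(4,8) ⇒ 2 2 2 2 2 4 6 3 3; return 4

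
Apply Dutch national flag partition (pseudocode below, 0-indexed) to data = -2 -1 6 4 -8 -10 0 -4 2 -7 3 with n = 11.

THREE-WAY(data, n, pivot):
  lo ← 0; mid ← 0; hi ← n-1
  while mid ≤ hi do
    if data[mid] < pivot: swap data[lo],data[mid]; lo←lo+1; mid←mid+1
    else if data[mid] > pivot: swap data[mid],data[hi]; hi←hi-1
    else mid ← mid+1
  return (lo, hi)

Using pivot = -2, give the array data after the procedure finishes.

lo=0 mid=0 hi=10
-2=-2: mid=1
-1>-2: swap(1,10), hi=9 ⇒ -2 3 6 4 -8 -10 0 -4 2 -7 -1
3>-2: swap(1,9), hi=8 ⇒ -2 -7 6 4 -8 -10 0 -4 2 3 -1
-7<-2: swap(0,1), lo=1 mid=2 ⇒ -7 -2 6 4 -8 -10 0 -4 2 3 -1
6>-2: swap(2,8), hi=7 ⇒ -7 -2 2 4 -8 -10 0 -4 6 3 -1
2>-2: swap(2,7), hi=6 ⇒ -7 -2 -4 4 -8 -10 0 2 6 3 -1
-4<-2: swap(1,2), lo=2 mid=3 ⇒ -7 -4 -2 4 -8 -10 0 2 6 3 -1
4>-2: swap(3,6), hi=5 ⇒ -7 -4 -2 0 -8 -10 4 2 6 3 -1
0>-2: swap(3,5), hi=4 ⇒ -7 -4 -2 -10 -8 0 4 2 6 3 -1
-10<-2: swap(2,3), lo=3 mid=4 ⇒ -7 -4 -10 -2 -8 0 4 2 6 3 -1
-8<-2: swap(3,4), lo=4 mid=5 ⇒ -7 -4 -10 -8 -2 0 4 2 6 3 -1
done. lo=4 hi=4; data=-7 -4 -10 -8 -2 0 4 2 6 3 -1

-7 -4 -10 -8 -2 0 4 2 6 3 -1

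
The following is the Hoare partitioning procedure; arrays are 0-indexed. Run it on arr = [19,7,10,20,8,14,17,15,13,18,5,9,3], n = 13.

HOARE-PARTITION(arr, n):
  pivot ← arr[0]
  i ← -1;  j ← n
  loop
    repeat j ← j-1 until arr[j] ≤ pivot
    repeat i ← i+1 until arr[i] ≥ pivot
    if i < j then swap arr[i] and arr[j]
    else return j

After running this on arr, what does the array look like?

pivot = arr[0] = 19; i = -1, j = 13
j→12 (arr[12]=3≤19), i→0 (arr[0]=19≥19); i<j, swap → [3,7,10,20,8,14,17,15,13,18,5,9,19]
j→11 (arr[11]=9≤19), i→3 (arr[3]=20≥19); i<j, swap → [3,7,10,9,8,14,17,15,13,18,5,20,19]
j→10, i→11; i≥j, return j=10. arr = [3,7,10,9,8,14,17,15,13,18,5,20,19]

[3,7,10,9,8,14,17,15,13,18,5,20,19]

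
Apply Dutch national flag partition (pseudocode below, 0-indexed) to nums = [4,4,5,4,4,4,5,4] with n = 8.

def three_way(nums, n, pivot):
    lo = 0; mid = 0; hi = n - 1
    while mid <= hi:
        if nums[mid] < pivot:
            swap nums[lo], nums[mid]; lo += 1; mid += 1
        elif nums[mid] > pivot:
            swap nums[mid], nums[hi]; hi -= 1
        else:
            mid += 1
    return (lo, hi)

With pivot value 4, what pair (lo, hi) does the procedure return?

(0, 5)

lo=0 mid=0 hi=7
4=4: mid=1
4=4: mid=2
5>4: swap(2,7), hi=6 ⇒ [4,4,4,4,4,4,5,5]
4=4: mid=3
4=4: mid=4
4=4: mid=5
4=4: mid=6
5>4: swap(6,6), hi=5 ⇒ [4,4,4,4,4,4,5,5]
done. lo=0 hi=5; nums=[4,4,4,4,4,4,5,5]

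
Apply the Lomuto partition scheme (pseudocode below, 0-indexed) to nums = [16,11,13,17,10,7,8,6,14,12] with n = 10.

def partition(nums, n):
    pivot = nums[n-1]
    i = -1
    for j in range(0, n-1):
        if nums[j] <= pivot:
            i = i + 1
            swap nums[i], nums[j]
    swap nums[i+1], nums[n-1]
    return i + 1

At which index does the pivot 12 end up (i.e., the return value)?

5

pivot = nums[9] = 12; i = -1
j=0: nums[0]=16 > 12 → no swap
j=1: nums[1]=11 ≤ 12 → i=0, swap nums[0],nums[1] → [11,16,13,17,10,7,8,6,14,12]
j=2: nums[2]=13 > 12 → no swap
j=3: nums[3]=17 > 12 → no swap
j=4: nums[4]=10 ≤ 12 → i=1, swap nums[1],nums[4] → [11,10,13,17,16,7,8,6,14,12]
j=5: nums[5]=7 ≤ 12 → i=2, swap nums[2],nums[5] → [11,10,7,17,16,13,8,6,14,12]
j=6: nums[6]=8 ≤ 12 → i=3, swap nums[3],nums[6] → [11,10,7,8,16,13,17,6,14,12]
j=7: nums[7]=6 ≤ 12 → i=4, swap nums[4],nums[7] → [11,10,7,8,6,13,17,16,14,12]
j=8: nums[8]=14 > 12 → no swap
final swap nums[5],nums[9] → [11,10,7,8,6,12,17,16,14,13]; return 5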